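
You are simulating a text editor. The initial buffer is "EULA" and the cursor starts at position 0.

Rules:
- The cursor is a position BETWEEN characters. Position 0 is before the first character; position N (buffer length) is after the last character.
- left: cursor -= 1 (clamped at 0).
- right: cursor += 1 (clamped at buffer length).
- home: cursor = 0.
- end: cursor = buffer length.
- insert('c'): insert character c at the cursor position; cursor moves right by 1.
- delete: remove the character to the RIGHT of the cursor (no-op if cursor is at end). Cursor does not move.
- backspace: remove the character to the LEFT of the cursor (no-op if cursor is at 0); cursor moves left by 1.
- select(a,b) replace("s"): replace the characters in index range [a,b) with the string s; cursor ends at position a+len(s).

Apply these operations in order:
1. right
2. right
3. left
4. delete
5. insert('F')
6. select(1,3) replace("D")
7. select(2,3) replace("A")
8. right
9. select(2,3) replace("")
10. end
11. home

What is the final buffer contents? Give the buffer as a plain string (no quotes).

After op 1 (right): buf='EULA' cursor=1
After op 2 (right): buf='EULA' cursor=2
After op 3 (left): buf='EULA' cursor=1
After op 4 (delete): buf='ELA' cursor=1
After op 5 (insert('F')): buf='EFLA' cursor=2
After op 6 (select(1,3) replace("D")): buf='EDA' cursor=2
After op 7 (select(2,3) replace("A")): buf='EDA' cursor=3
After op 8 (right): buf='EDA' cursor=3
After op 9 (select(2,3) replace("")): buf='ED' cursor=2
After op 10 (end): buf='ED' cursor=2
After op 11 (home): buf='ED' cursor=0

Answer: ED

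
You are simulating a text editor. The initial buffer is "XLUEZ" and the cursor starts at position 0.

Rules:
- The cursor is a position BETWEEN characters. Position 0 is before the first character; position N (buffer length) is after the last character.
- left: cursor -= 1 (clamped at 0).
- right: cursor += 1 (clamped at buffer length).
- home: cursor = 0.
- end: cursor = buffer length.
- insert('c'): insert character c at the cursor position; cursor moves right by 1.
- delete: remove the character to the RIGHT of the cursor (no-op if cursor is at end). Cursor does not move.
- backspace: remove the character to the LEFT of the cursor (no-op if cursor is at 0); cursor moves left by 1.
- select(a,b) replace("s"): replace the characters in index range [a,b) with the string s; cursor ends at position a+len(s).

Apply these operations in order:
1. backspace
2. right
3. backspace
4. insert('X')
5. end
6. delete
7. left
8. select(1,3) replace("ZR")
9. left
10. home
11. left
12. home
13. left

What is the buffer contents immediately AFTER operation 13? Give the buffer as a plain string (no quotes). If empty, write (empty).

Answer: XZREZ

Derivation:
After op 1 (backspace): buf='XLUEZ' cursor=0
After op 2 (right): buf='XLUEZ' cursor=1
After op 3 (backspace): buf='LUEZ' cursor=0
After op 4 (insert('X')): buf='XLUEZ' cursor=1
After op 5 (end): buf='XLUEZ' cursor=5
After op 6 (delete): buf='XLUEZ' cursor=5
After op 7 (left): buf='XLUEZ' cursor=4
After op 8 (select(1,3) replace("ZR")): buf='XZREZ' cursor=3
After op 9 (left): buf='XZREZ' cursor=2
After op 10 (home): buf='XZREZ' cursor=0
After op 11 (left): buf='XZREZ' cursor=0
After op 12 (home): buf='XZREZ' cursor=0
After op 13 (left): buf='XZREZ' cursor=0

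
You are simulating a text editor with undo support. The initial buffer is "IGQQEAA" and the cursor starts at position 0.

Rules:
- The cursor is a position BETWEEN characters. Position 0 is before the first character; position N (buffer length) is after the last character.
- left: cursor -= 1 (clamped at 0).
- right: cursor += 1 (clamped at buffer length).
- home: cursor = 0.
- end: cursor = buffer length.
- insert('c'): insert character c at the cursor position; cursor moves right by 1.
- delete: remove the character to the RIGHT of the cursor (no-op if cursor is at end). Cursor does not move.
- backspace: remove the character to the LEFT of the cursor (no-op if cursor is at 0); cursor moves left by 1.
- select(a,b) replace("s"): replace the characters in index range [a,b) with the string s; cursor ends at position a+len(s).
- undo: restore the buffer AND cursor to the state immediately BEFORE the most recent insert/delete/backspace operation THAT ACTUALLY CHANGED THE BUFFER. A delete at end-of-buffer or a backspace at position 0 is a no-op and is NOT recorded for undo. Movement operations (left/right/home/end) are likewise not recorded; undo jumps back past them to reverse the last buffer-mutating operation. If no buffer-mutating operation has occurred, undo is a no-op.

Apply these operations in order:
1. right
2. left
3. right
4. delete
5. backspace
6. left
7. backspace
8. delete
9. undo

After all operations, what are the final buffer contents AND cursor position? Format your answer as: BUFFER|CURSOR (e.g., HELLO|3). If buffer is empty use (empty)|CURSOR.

After op 1 (right): buf='IGQQEAA' cursor=1
After op 2 (left): buf='IGQQEAA' cursor=0
After op 3 (right): buf='IGQQEAA' cursor=1
After op 4 (delete): buf='IQQEAA' cursor=1
After op 5 (backspace): buf='QQEAA' cursor=0
After op 6 (left): buf='QQEAA' cursor=0
After op 7 (backspace): buf='QQEAA' cursor=0
After op 8 (delete): buf='QEAA' cursor=0
After op 9 (undo): buf='QQEAA' cursor=0

Answer: QQEAA|0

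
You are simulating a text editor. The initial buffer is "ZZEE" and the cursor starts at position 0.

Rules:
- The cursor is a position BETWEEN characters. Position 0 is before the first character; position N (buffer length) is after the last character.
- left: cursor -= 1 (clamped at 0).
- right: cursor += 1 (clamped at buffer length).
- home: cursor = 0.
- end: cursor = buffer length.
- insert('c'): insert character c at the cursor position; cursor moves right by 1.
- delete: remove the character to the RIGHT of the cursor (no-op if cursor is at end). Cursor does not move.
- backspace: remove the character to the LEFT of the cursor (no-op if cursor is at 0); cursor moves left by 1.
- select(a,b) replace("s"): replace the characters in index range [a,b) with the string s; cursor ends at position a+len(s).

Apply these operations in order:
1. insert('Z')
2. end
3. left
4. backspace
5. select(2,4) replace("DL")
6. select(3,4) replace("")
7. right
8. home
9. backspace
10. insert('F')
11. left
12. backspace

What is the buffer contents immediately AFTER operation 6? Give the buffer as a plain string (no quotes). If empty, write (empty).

Answer: ZZD

Derivation:
After op 1 (insert('Z')): buf='ZZZEE' cursor=1
After op 2 (end): buf='ZZZEE' cursor=5
After op 3 (left): buf='ZZZEE' cursor=4
After op 4 (backspace): buf='ZZZE' cursor=3
After op 5 (select(2,4) replace("DL")): buf='ZZDL' cursor=4
After op 6 (select(3,4) replace("")): buf='ZZD' cursor=3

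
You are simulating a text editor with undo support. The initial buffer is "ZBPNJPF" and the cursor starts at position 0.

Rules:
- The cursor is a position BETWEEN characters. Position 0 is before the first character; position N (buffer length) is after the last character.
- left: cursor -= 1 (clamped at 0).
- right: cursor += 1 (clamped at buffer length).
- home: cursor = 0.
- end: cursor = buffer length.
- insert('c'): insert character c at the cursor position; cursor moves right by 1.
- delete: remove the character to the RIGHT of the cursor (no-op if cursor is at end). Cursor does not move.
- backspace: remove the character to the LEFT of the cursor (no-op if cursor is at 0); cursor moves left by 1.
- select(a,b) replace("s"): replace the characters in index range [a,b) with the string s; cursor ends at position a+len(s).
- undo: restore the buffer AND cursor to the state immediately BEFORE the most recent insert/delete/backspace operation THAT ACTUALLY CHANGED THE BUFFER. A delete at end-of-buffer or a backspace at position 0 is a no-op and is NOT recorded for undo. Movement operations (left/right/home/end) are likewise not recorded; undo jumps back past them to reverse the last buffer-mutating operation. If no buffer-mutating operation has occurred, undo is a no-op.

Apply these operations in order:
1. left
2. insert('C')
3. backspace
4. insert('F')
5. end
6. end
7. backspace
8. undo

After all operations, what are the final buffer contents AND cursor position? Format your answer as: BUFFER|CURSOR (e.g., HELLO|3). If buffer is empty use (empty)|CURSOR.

Answer: FZBPNJPF|8

Derivation:
After op 1 (left): buf='ZBPNJPF' cursor=0
After op 2 (insert('C')): buf='CZBPNJPF' cursor=1
After op 3 (backspace): buf='ZBPNJPF' cursor=0
After op 4 (insert('F')): buf='FZBPNJPF' cursor=1
After op 5 (end): buf='FZBPNJPF' cursor=8
After op 6 (end): buf='FZBPNJPF' cursor=8
After op 7 (backspace): buf='FZBPNJP' cursor=7
After op 8 (undo): buf='FZBPNJPF' cursor=8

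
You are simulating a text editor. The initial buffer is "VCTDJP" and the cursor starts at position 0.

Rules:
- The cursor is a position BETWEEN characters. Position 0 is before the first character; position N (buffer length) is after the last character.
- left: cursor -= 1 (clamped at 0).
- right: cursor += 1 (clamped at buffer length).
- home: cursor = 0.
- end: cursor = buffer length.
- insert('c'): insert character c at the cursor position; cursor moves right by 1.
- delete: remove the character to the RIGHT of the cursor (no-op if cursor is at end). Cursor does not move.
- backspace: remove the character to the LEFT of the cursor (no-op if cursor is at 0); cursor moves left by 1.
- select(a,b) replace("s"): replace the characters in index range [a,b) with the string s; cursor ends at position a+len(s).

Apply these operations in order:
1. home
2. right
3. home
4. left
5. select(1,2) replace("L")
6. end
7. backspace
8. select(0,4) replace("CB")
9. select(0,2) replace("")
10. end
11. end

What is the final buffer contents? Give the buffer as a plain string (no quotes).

Answer: J

Derivation:
After op 1 (home): buf='VCTDJP' cursor=0
After op 2 (right): buf='VCTDJP' cursor=1
After op 3 (home): buf='VCTDJP' cursor=0
After op 4 (left): buf='VCTDJP' cursor=0
After op 5 (select(1,2) replace("L")): buf='VLTDJP' cursor=2
After op 6 (end): buf='VLTDJP' cursor=6
After op 7 (backspace): buf='VLTDJ' cursor=5
After op 8 (select(0,4) replace("CB")): buf='CBJ' cursor=2
After op 9 (select(0,2) replace("")): buf='J' cursor=0
After op 10 (end): buf='J' cursor=1
After op 11 (end): buf='J' cursor=1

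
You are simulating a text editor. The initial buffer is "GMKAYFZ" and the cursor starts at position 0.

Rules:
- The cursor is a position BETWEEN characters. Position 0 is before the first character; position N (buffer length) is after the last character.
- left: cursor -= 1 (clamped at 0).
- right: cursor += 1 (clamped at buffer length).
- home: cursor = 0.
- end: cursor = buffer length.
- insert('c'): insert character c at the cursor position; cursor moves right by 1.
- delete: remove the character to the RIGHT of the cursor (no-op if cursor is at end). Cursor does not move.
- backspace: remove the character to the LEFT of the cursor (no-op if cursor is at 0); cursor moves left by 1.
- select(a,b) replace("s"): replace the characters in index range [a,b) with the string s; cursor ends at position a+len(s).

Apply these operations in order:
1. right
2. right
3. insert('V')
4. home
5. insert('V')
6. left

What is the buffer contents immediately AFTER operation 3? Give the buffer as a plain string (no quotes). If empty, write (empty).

After op 1 (right): buf='GMKAYFZ' cursor=1
After op 2 (right): buf='GMKAYFZ' cursor=2
After op 3 (insert('V')): buf='GMVKAYFZ' cursor=3

Answer: GMVKAYFZ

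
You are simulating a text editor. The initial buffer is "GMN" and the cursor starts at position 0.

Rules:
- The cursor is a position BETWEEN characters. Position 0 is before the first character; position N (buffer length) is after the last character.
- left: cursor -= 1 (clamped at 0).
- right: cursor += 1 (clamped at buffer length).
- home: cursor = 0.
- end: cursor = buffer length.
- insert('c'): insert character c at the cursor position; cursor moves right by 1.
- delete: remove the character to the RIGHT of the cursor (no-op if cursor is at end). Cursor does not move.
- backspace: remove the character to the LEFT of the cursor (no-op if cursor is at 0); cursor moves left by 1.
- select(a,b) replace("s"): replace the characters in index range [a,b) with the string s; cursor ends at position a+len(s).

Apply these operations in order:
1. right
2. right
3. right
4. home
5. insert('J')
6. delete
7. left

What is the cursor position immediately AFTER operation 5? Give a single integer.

Answer: 1

Derivation:
After op 1 (right): buf='GMN' cursor=1
After op 2 (right): buf='GMN' cursor=2
After op 3 (right): buf='GMN' cursor=3
After op 4 (home): buf='GMN' cursor=0
After op 5 (insert('J')): buf='JGMN' cursor=1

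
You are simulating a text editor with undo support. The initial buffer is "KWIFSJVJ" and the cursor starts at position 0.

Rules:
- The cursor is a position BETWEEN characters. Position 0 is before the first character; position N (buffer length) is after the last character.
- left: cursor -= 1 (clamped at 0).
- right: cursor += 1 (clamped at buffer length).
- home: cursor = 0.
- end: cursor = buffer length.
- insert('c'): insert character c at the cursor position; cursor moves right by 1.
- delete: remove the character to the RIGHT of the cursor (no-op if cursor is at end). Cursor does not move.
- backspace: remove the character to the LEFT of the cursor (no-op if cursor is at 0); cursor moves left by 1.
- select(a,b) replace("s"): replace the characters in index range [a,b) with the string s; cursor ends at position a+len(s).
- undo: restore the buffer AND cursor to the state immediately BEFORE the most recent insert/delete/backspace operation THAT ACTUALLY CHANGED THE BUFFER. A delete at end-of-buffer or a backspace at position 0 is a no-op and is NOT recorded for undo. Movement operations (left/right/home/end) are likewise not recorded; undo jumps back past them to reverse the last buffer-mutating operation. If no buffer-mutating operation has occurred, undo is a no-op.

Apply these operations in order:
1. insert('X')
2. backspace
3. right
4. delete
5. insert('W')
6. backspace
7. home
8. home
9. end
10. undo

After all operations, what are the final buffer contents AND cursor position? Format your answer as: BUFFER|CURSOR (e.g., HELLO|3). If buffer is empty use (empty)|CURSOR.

After op 1 (insert('X')): buf='XKWIFSJVJ' cursor=1
After op 2 (backspace): buf='KWIFSJVJ' cursor=0
After op 3 (right): buf='KWIFSJVJ' cursor=1
After op 4 (delete): buf='KIFSJVJ' cursor=1
After op 5 (insert('W')): buf='KWIFSJVJ' cursor=2
After op 6 (backspace): buf='KIFSJVJ' cursor=1
After op 7 (home): buf='KIFSJVJ' cursor=0
After op 8 (home): buf='KIFSJVJ' cursor=0
After op 9 (end): buf='KIFSJVJ' cursor=7
After op 10 (undo): buf='KWIFSJVJ' cursor=2

Answer: KWIFSJVJ|2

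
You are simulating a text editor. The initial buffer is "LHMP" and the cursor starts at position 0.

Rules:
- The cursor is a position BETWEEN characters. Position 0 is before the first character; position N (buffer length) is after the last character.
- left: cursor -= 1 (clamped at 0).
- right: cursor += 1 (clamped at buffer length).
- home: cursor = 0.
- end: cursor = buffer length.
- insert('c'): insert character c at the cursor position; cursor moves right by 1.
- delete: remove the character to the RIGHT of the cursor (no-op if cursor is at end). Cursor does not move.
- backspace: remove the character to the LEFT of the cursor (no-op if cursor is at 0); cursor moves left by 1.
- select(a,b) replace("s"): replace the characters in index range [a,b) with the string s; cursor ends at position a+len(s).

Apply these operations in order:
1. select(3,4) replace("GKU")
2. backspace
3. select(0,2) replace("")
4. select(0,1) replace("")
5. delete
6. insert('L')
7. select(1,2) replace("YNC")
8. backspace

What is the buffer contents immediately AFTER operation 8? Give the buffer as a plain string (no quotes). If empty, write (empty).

After op 1 (select(3,4) replace("GKU")): buf='LHMGKU' cursor=6
After op 2 (backspace): buf='LHMGK' cursor=5
After op 3 (select(0,2) replace("")): buf='MGK' cursor=0
After op 4 (select(0,1) replace("")): buf='GK' cursor=0
After op 5 (delete): buf='K' cursor=0
After op 6 (insert('L')): buf='LK' cursor=1
After op 7 (select(1,2) replace("YNC")): buf='LYNC' cursor=4
After op 8 (backspace): buf='LYN' cursor=3

Answer: LYN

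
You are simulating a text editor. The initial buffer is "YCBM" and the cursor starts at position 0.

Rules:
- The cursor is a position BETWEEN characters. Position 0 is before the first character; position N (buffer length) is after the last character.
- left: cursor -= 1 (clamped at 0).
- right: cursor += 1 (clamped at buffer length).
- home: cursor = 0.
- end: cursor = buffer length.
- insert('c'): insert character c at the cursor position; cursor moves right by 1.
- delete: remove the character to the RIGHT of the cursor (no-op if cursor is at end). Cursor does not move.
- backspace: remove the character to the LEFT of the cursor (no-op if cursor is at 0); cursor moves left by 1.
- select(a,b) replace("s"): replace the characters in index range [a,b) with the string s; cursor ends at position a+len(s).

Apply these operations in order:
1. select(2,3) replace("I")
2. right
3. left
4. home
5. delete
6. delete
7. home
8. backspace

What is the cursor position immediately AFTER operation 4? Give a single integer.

Answer: 0

Derivation:
After op 1 (select(2,3) replace("I")): buf='YCIM' cursor=3
After op 2 (right): buf='YCIM' cursor=4
After op 3 (left): buf='YCIM' cursor=3
After op 4 (home): buf='YCIM' cursor=0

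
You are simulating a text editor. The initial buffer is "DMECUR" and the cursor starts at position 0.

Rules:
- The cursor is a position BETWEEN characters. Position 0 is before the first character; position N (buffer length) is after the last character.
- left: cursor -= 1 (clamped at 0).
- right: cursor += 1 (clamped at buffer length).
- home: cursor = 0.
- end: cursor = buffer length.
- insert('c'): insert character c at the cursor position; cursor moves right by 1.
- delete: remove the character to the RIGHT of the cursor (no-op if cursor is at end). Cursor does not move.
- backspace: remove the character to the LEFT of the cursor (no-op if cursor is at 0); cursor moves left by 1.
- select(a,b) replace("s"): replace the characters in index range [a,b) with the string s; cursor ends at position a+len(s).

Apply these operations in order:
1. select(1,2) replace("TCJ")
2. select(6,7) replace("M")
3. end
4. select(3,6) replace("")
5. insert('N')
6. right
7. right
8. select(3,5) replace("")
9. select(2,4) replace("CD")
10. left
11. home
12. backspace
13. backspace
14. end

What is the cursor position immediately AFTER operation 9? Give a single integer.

Answer: 4

Derivation:
After op 1 (select(1,2) replace("TCJ")): buf='DTCJECUR' cursor=4
After op 2 (select(6,7) replace("M")): buf='DTCJECMR' cursor=7
After op 3 (end): buf='DTCJECMR' cursor=8
After op 4 (select(3,6) replace("")): buf='DTCMR' cursor=3
After op 5 (insert('N')): buf='DTCNMR' cursor=4
After op 6 (right): buf='DTCNMR' cursor=5
After op 7 (right): buf='DTCNMR' cursor=6
After op 8 (select(3,5) replace("")): buf='DTCR' cursor=3
After op 9 (select(2,4) replace("CD")): buf='DTCD' cursor=4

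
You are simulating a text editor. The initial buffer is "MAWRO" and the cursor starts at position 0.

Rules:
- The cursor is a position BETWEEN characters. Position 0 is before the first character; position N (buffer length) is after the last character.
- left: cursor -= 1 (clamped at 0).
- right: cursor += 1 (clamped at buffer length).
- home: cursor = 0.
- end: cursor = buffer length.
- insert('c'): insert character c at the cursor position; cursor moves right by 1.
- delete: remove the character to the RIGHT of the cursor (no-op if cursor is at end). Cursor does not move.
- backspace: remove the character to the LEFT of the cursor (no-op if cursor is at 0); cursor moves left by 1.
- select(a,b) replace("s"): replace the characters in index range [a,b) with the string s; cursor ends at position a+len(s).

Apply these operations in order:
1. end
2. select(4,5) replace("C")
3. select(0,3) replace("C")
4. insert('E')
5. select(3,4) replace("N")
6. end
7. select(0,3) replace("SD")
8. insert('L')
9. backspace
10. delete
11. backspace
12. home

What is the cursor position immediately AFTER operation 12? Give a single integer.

Answer: 0

Derivation:
After op 1 (end): buf='MAWRO' cursor=5
After op 2 (select(4,5) replace("C")): buf='MAWRC' cursor=5
After op 3 (select(0,3) replace("C")): buf='CRC' cursor=1
After op 4 (insert('E')): buf='CERC' cursor=2
After op 5 (select(3,4) replace("N")): buf='CERN' cursor=4
After op 6 (end): buf='CERN' cursor=4
After op 7 (select(0,3) replace("SD")): buf='SDN' cursor=2
After op 8 (insert('L')): buf='SDLN' cursor=3
After op 9 (backspace): buf='SDN' cursor=2
After op 10 (delete): buf='SD' cursor=2
After op 11 (backspace): buf='S' cursor=1
After op 12 (home): buf='S' cursor=0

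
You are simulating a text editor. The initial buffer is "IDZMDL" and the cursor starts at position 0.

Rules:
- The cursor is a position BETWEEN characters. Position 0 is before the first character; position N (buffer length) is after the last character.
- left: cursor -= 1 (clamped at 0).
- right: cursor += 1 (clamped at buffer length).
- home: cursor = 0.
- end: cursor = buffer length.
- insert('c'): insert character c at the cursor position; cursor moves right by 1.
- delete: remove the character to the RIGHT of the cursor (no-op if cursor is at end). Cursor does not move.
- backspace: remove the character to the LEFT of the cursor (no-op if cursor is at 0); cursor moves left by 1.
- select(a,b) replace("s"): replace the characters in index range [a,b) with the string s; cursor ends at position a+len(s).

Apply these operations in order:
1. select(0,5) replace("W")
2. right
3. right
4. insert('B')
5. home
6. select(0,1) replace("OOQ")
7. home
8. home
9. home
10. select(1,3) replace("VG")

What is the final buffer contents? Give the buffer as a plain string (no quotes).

After op 1 (select(0,5) replace("W")): buf='WL' cursor=1
After op 2 (right): buf='WL' cursor=2
After op 3 (right): buf='WL' cursor=2
After op 4 (insert('B')): buf='WLB' cursor=3
After op 5 (home): buf='WLB' cursor=0
After op 6 (select(0,1) replace("OOQ")): buf='OOQLB' cursor=3
After op 7 (home): buf='OOQLB' cursor=0
After op 8 (home): buf='OOQLB' cursor=0
After op 9 (home): buf='OOQLB' cursor=0
After op 10 (select(1,3) replace("VG")): buf='OVGLB' cursor=3

Answer: OVGLB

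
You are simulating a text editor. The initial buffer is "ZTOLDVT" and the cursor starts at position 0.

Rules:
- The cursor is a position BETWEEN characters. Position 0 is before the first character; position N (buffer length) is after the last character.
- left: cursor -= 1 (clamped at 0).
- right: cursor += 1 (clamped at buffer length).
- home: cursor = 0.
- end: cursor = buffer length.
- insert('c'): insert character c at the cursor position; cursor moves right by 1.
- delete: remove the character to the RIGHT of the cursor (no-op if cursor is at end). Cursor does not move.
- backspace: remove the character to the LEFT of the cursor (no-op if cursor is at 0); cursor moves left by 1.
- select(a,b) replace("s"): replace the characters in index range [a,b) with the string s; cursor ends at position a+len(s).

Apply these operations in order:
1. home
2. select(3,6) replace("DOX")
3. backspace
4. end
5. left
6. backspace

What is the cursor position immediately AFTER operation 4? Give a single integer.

Answer: 6

Derivation:
After op 1 (home): buf='ZTOLDVT' cursor=0
After op 2 (select(3,6) replace("DOX")): buf='ZTODOXT' cursor=6
After op 3 (backspace): buf='ZTODOT' cursor=5
After op 4 (end): buf='ZTODOT' cursor=6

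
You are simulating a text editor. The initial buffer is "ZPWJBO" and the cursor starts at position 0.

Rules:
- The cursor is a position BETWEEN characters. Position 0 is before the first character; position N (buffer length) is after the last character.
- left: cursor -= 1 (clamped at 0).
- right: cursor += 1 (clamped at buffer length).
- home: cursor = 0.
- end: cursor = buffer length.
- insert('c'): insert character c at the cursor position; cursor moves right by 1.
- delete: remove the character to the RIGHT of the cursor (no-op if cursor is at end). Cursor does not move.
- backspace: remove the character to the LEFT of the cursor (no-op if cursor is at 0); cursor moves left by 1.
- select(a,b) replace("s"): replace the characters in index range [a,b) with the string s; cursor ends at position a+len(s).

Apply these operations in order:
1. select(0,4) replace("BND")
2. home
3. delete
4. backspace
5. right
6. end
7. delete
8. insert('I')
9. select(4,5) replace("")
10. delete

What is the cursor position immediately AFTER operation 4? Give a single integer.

After op 1 (select(0,4) replace("BND")): buf='BNDBO' cursor=3
After op 2 (home): buf='BNDBO' cursor=0
After op 3 (delete): buf='NDBO' cursor=0
After op 4 (backspace): buf='NDBO' cursor=0

Answer: 0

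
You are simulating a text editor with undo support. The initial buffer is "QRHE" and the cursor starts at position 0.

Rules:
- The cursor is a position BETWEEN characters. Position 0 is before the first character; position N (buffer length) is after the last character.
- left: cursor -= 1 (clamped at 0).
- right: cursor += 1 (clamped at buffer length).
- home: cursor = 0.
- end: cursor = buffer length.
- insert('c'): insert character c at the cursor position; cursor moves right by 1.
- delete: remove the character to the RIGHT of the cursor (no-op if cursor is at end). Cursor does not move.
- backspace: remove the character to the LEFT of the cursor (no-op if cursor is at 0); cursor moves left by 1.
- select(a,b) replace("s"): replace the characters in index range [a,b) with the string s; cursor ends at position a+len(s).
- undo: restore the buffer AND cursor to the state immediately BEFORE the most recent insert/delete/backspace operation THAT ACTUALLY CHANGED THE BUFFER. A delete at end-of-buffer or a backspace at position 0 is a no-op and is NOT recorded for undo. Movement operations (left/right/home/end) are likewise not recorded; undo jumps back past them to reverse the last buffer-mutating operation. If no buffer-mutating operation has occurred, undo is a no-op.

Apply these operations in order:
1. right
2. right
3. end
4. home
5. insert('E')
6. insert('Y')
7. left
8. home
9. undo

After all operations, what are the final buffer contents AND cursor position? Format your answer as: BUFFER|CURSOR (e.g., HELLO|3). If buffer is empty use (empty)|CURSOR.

Answer: EQRHE|1

Derivation:
After op 1 (right): buf='QRHE' cursor=1
After op 2 (right): buf='QRHE' cursor=2
After op 3 (end): buf='QRHE' cursor=4
After op 4 (home): buf='QRHE' cursor=0
After op 5 (insert('E')): buf='EQRHE' cursor=1
After op 6 (insert('Y')): buf='EYQRHE' cursor=2
After op 7 (left): buf='EYQRHE' cursor=1
After op 8 (home): buf='EYQRHE' cursor=0
After op 9 (undo): buf='EQRHE' cursor=1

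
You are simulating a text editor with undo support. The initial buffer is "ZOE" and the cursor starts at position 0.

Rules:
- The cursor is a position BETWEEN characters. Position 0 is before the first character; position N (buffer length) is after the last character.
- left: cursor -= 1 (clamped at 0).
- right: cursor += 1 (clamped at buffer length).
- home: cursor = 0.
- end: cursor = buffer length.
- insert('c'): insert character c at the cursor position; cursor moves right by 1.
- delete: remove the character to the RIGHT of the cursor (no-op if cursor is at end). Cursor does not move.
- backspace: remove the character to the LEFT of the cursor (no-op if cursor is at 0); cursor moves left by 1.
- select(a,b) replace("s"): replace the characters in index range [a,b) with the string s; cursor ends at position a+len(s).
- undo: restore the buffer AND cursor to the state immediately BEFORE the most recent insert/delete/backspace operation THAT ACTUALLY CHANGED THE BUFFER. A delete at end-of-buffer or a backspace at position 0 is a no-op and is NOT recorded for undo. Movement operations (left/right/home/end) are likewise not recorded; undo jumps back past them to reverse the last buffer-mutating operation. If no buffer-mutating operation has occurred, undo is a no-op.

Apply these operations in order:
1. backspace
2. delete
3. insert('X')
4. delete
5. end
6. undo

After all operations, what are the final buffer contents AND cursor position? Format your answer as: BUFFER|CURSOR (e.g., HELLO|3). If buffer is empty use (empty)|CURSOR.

Answer: XOE|1

Derivation:
After op 1 (backspace): buf='ZOE' cursor=0
After op 2 (delete): buf='OE' cursor=0
After op 3 (insert('X')): buf='XOE' cursor=1
After op 4 (delete): buf='XE' cursor=1
After op 5 (end): buf='XE' cursor=2
After op 6 (undo): buf='XOE' cursor=1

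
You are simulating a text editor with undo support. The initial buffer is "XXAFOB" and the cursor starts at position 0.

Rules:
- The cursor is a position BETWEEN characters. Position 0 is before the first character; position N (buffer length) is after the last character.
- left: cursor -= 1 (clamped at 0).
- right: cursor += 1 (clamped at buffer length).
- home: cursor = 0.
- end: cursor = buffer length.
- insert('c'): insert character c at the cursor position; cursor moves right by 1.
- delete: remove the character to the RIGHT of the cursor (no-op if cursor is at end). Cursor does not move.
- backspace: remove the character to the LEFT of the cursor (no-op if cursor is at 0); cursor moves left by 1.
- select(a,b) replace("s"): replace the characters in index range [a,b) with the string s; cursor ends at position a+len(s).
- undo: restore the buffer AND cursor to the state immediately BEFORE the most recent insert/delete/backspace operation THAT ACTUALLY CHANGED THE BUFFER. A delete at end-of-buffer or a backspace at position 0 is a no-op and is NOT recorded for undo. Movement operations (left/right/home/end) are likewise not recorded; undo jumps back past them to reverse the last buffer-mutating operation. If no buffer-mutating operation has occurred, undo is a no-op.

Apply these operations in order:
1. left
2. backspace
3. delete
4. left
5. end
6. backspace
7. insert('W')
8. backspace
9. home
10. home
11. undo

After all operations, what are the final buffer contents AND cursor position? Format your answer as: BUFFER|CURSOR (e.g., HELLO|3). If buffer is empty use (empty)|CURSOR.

After op 1 (left): buf='XXAFOB' cursor=0
After op 2 (backspace): buf='XXAFOB' cursor=0
After op 3 (delete): buf='XAFOB' cursor=0
After op 4 (left): buf='XAFOB' cursor=0
After op 5 (end): buf='XAFOB' cursor=5
After op 6 (backspace): buf='XAFO' cursor=4
After op 7 (insert('W')): buf='XAFOW' cursor=5
After op 8 (backspace): buf='XAFO' cursor=4
After op 9 (home): buf='XAFO' cursor=0
After op 10 (home): buf='XAFO' cursor=0
After op 11 (undo): buf='XAFOW' cursor=5

Answer: XAFOW|5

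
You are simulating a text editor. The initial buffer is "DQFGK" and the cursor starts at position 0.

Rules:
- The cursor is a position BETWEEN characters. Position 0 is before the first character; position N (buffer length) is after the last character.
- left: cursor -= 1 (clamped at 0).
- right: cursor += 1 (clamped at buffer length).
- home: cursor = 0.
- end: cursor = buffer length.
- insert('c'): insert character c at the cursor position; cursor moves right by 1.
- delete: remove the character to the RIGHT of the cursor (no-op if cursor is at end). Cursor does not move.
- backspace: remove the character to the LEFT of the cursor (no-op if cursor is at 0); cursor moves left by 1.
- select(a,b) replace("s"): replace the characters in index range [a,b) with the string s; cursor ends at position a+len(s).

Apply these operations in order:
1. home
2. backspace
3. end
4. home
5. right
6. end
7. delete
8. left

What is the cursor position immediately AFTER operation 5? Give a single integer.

Answer: 1

Derivation:
After op 1 (home): buf='DQFGK' cursor=0
After op 2 (backspace): buf='DQFGK' cursor=0
After op 3 (end): buf='DQFGK' cursor=5
After op 4 (home): buf='DQFGK' cursor=0
After op 5 (right): buf='DQFGK' cursor=1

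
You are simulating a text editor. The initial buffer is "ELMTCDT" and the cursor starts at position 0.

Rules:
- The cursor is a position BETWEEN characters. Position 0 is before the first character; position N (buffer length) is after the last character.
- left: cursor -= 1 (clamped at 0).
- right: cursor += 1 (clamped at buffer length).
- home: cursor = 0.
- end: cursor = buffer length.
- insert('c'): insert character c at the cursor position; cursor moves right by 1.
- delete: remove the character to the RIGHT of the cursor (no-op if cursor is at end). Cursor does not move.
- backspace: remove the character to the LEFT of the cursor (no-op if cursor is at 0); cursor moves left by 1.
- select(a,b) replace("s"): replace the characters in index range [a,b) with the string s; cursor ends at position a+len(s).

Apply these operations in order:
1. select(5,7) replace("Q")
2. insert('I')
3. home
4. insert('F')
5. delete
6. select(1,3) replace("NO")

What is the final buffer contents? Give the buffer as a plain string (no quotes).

Answer: FNOTCQI

Derivation:
After op 1 (select(5,7) replace("Q")): buf='ELMTCQ' cursor=6
After op 2 (insert('I')): buf='ELMTCQI' cursor=7
After op 3 (home): buf='ELMTCQI' cursor=0
After op 4 (insert('F')): buf='FELMTCQI' cursor=1
After op 5 (delete): buf='FLMTCQI' cursor=1
After op 6 (select(1,3) replace("NO")): buf='FNOTCQI' cursor=3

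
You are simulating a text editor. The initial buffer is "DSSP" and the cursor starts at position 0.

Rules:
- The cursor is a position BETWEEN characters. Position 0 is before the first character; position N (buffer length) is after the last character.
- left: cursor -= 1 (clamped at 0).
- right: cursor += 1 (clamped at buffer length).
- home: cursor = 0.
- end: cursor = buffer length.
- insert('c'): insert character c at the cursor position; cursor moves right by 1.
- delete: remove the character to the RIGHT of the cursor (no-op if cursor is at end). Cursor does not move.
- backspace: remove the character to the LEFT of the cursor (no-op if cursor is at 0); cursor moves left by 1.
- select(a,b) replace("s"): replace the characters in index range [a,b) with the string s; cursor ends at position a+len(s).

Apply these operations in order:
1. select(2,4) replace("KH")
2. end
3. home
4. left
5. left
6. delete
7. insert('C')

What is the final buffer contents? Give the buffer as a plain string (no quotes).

After op 1 (select(2,4) replace("KH")): buf='DSKH' cursor=4
After op 2 (end): buf='DSKH' cursor=4
After op 3 (home): buf='DSKH' cursor=0
After op 4 (left): buf='DSKH' cursor=0
After op 5 (left): buf='DSKH' cursor=0
After op 6 (delete): buf='SKH' cursor=0
After op 7 (insert('C')): buf='CSKH' cursor=1

Answer: CSKH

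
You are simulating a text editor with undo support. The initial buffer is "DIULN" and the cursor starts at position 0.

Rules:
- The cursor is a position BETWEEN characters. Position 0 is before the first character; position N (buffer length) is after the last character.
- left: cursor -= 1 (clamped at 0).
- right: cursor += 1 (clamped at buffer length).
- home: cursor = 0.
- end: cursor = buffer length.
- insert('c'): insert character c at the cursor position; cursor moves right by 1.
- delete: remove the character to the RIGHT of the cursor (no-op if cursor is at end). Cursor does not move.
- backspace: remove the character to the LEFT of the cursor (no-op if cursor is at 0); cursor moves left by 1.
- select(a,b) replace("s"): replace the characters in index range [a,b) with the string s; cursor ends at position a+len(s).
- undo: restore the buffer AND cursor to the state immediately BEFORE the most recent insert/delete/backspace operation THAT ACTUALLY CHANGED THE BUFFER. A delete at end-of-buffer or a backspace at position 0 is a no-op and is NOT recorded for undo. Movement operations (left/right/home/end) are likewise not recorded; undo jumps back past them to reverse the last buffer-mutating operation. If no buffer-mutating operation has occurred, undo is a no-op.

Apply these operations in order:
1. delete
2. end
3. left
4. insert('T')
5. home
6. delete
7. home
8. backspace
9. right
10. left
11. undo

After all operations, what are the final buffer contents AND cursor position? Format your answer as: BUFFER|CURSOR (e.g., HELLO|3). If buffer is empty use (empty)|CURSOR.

After op 1 (delete): buf='IULN' cursor=0
After op 2 (end): buf='IULN' cursor=4
After op 3 (left): buf='IULN' cursor=3
After op 4 (insert('T')): buf='IULTN' cursor=4
After op 5 (home): buf='IULTN' cursor=0
After op 6 (delete): buf='ULTN' cursor=0
After op 7 (home): buf='ULTN' cursor=0
After op 8 (backspace): buf='ULTN' cursor=0
After op 9 (right): buf='ULTN' cursor=1
After op 10 (left): buf='ULTN' cursor=0
After op 11 (undo): buf='IULTN' cursor=0

Answer: IULTN|0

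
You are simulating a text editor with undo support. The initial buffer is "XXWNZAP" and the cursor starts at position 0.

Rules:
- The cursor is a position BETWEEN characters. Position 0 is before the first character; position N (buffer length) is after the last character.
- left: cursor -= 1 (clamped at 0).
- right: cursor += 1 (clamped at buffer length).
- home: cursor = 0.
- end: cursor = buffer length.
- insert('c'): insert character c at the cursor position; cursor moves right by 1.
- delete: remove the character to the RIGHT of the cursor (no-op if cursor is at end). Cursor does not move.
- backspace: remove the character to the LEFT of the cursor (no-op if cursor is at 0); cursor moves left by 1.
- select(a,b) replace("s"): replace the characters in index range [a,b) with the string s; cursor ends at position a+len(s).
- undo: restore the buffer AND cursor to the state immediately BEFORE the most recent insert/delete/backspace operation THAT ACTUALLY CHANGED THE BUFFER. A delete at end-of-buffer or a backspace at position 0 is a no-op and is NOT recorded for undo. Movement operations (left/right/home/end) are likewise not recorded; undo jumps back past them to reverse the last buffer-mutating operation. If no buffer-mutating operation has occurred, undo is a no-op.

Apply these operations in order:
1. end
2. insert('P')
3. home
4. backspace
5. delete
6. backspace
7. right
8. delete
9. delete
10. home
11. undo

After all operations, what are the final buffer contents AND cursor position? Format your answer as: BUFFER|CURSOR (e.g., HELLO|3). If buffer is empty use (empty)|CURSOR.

Answer: XNZAPP|1

Derivation:
After op 1 (end): buf='XXWNZAP' cursor=7
After op 2 (insert('P')): buf='XXWNZAPP' cursor=8
After op 3 (home): buf='XXWNZAPP' cursor=0
After op 4 (backspace): buf='XXWNZAPP' cursor=0
After op 5 (delete): buf='XWNZAPP' cursor=0
After op 6 (backspace): buf='XWNZAPP' cursor=0
After op 7 (right): buf='XWNZAPP' cursor=1
After op 8 (delete): buf='XNZAPP' cursor=1
After op 9 (delete): buf='XZAPP' cursor=1
After op 10 (home): buf='XZAPP' cursor=0
After op 11 (undo): buf='XNZAPP' cursor=1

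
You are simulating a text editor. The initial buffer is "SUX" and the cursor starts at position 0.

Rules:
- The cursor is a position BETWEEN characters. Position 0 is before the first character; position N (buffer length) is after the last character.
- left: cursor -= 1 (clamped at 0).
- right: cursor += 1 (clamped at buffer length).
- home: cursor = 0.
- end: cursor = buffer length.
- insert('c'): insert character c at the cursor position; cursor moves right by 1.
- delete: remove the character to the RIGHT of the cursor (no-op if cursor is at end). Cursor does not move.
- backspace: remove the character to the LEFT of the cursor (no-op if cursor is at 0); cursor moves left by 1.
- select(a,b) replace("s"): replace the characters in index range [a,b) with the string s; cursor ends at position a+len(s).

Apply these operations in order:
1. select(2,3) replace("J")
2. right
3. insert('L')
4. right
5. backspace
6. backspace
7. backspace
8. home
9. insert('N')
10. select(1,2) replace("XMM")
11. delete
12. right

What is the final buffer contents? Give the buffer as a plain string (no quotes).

After op 1 (select(2,3) replace("J")): buf='SUJ' cursor=3
After op 2 (right): buf='SUJ' cursor=3
After op 3 (insert('L')): buf='SUJL' cursor=4
After op 4 (right): buf='SUJL' cursor=4
After op 5 (backspace): buf='SUJ' cursor=3
After op 6 (backspace): buf='SU' cursor=2
After op 7 (backspace): buf='S' cursor=1
After op 8 (home): buf='S' cursor=0
After op 9 (insert('N')): buf='NS' cursor=1
After op 10 (select(1,2) replace("XMM")): buf='NXMM' cursor=4
After op 11 (delete): buf='NXMM' cursor=4
After op 12 (right): buf='NXMM' cursor=4

Answer: NXMM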